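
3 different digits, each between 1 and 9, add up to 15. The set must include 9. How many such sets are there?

2

3 distinct digits from 1–9 sum between 6 and 24.
Keeping only sets containing 9.
Enumerating: {1,5,9}, {2,4,9}.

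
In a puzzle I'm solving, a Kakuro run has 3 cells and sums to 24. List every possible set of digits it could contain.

{7,8,9}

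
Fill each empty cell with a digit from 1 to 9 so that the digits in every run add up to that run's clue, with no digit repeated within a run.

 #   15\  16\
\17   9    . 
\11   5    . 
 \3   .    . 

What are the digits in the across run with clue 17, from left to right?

9 8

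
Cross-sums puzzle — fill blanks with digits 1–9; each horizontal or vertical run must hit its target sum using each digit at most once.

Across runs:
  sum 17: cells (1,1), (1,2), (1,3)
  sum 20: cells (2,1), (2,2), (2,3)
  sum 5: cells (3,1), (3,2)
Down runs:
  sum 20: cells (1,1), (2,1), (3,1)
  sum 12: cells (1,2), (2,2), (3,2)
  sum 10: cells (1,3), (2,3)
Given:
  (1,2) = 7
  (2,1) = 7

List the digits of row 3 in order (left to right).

(2,2) = 4: the only remaining digit allowed by both the 20 across and the 12 down.
(2,3) = 20 − 11 = 9 completes the 20 across.
(3,1) = 4: the only remaining digit allowed by both the 5 across and the 20 down.
(3,2) = 5 − 4 = 1 completes the 5 across.
(1,1) = 20 − 11 = 9 completes the 20 down.
(1,3) = 17 − 16 = 1 completes the 17 across.

4, 1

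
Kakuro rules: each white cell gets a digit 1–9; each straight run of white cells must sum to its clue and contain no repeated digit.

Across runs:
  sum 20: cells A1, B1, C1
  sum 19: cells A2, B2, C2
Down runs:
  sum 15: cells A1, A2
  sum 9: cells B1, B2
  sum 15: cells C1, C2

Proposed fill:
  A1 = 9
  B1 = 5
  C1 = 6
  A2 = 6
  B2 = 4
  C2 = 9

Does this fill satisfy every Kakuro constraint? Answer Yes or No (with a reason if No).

Yes

Across: 9+5+6=20; 6+4+9=19. Down: 9+6=15; 5+4=9; 6+9=15. No digit repeats within any run.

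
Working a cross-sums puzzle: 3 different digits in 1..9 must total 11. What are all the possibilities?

3 distinct digits from 1–9 sum between 6 and 24.

{1,2,8}; {1,3,7}; {1,4,6}; {2,3,6}; {2,4,5}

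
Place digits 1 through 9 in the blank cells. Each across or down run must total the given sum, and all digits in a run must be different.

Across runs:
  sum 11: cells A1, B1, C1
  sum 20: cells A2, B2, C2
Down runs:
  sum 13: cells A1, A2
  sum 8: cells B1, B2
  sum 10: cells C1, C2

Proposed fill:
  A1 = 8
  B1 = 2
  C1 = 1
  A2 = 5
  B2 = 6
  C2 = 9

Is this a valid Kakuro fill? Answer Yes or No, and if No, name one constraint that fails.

Across: 8+2+1=11; 5+6+9=20. Down: 8+5=13; 2+6=8; 1+9=10. No digit repeats within any run.

Yes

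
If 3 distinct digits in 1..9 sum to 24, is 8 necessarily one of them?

The only way to make 24 from 3 distinct digits is {7,8,9}, which contains 8.

Yes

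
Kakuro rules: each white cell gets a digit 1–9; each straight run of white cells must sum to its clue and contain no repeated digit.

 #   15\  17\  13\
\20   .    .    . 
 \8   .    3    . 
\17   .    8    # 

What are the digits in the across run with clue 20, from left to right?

5 6 9

17 in 2 cells must be {8,9}.
R1C2 = 17 − 11 = 6 completes the 17 down.
R2C3 = 4: the only remaining digit allowed by both the 8 across and the 13 down.
R3C1 = 17 − 8 = 9 completes the 17 across.
R1C1 = 5: the only remaining digit allowed by both the 20 across and the 15 down.
R1C3 = 20 − 11 = 9 completes the 20 across.
R2C1 = 8 − 7 = 1 completes the 8 across.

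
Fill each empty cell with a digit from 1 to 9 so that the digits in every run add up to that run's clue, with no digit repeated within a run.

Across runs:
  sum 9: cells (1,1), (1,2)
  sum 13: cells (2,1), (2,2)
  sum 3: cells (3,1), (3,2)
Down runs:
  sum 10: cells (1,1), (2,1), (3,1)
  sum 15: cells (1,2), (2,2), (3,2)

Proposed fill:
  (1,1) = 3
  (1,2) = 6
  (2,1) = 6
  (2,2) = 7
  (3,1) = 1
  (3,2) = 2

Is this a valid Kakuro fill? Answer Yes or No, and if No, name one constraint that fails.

Across: 3+6=9; 6+7=13; 1+2=3. Down: 3+6+1=10; 6+7+2=15. No digit repeats within any run.

Yes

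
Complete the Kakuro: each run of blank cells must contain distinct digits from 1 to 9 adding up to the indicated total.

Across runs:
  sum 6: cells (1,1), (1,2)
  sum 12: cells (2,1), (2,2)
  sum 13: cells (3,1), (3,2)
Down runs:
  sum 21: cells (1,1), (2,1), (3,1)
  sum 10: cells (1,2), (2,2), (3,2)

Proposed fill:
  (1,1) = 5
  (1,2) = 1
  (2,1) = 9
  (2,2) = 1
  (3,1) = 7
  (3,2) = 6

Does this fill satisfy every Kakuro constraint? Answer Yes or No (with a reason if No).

No — the down run (1,2)–(3,2) sums to 8, not 10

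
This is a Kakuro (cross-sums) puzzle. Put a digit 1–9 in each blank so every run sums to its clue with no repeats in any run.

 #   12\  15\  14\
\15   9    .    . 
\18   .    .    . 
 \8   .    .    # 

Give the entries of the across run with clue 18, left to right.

1 8 9

Given what's placed, R1C3 must be 5 to fit the 15 across and 14 down.
R2C3 = 14 − 5 = 9 completes the 14 down.
R1C2 = 15 − 14 = 1 completes the 15 across.
Nothing is forced directly, so branch on R2C1, whose candidates are 1 or 2. If R2C1 = 2: then R2C2 would have to be in {7} for the 18 across but in {5,6,8,9} for the 15 down — contradiction. So R2C1 = 1.
R2C2 = 18 − 10 = 8 completes the 18 across.
R3C1 = 12 − 10 = 2 completes the 12 down.
R3C2 = 8 − 2 = 6 completes the 8 across.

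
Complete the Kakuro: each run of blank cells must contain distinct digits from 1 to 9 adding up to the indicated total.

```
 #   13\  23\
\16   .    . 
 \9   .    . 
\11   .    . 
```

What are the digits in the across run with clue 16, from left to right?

7 9

16 in 2 cells must be {7,9}; 23 in 3 cells must be {6,8,9}.
The 16 across and the 23 down share only 9, so R1C2 = 9.
R1C1 = 16 − 9 = 7 completes the 16 across.
Nothing is forced directly, so branch on R2C2, whose candidates are 6 or 8. If R2C2 = 6: then R2C1 would have to be in {3} for the 9 across but in {1,2,4,5} for the 13 down — contradiction. So R2C2 = 8.
R2C1 = 9 − 8 = 1 completes the 9 across.
R3C1 = 13 − 8 = 5 completes the 13 down.
R3C2 = 11 − 5 = 6 completes the 11 across.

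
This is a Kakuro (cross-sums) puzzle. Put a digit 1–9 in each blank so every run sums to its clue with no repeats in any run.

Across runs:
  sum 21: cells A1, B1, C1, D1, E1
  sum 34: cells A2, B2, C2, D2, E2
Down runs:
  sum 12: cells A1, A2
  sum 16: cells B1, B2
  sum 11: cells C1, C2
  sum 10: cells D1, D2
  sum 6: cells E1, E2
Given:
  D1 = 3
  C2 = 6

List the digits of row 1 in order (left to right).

34 in 5 cells must be {4,6,7,8,9}; 16 in 2 cells must be {7,9}.
C1 = 11 − 6 = 5 completes the 11 down.
D2 = 10 − 3 = 7 completes the 10 down.
E2 = 4: the only remaining digit allowed by both the 34 across and the 6 down.
B1 = 7: the only remaining digit allowed by both the 21 across and the 16 down.
E1 = 6 − 4 = 2 completes the 6 down.
B2 = 16 − 7 = 9 completes the 16 down.
A1 = 21 − 17 = 4 completes the 21 across.

4, 7, 5, 3, 2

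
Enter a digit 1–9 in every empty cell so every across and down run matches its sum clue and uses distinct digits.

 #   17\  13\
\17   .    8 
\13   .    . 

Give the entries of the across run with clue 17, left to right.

17 in 2 cells must be {8,9}.
R1C1 = 17 − 8 = 9 completes the 17 across.
R2C1 = 17 − 9 = 8 completes the 17 down.
R2C2 = 13 − 8 = 5 completes the 13 across.

9 8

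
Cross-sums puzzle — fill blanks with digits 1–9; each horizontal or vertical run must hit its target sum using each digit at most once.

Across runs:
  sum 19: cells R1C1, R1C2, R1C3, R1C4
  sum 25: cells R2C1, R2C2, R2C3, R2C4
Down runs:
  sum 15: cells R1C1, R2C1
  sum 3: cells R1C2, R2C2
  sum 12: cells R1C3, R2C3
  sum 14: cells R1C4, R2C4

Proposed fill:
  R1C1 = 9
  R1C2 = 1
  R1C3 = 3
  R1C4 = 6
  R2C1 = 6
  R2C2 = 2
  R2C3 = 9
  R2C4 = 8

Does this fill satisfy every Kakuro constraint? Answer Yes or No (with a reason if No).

Across: 9+1+3+6=19; 6+2+9+8=25. Down: 9+6=15; 1+2=3; 3+9=12; 6+8=14. No digit repeats within any run.

Yes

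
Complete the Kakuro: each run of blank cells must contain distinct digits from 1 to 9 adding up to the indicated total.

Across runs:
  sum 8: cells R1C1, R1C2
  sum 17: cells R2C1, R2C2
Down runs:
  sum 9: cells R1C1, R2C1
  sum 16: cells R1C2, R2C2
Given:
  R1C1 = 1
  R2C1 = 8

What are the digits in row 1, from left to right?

1 7

17 in 2 cells must be {8,9}; 16 in 2 cells must be {7,9}.
R1C2 = 8 − 1 = 7 completes the 8 across.
R2C2 = 17 − 8 = 9 completes the 17 across.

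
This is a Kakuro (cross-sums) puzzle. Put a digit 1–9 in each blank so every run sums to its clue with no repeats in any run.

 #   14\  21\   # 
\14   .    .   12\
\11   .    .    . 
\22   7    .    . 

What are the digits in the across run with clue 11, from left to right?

Given what's placed, R3C3 must be 9 to fit the 22 across and 12 down.
R2C3 = 12 − 9 = 3 completes the 12 down.
R3C2 = 22 − 16 = 6 completes the 22 across.
R1C2 = 8: the only remaining digit allowed by both the 14 across and the 21 down.
R2C2 = 21 − 14 = 7 completes the 21 down.
R1C1 = 14 − 8 = 6 completes the 14 across.
R2C1 = 11 − 10 = 1 completes the 11 across.

1, 7, 3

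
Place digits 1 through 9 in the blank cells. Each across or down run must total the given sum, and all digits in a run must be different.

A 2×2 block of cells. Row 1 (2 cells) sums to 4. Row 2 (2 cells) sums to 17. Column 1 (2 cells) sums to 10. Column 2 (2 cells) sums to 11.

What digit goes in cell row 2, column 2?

8

4 in 2 cells must be {1,3}; 17 in 2 cells must be {8,9}.
The 4 across and the 11 down share only 3, so (1,2) = 3.
(2,2) = 11 − 3 = 8 completes the 11 down.
(1,1) = 4 − 3 = 1 completes the 4 across.
(2,1) = 17 − 8 = 9 completes the 17 across.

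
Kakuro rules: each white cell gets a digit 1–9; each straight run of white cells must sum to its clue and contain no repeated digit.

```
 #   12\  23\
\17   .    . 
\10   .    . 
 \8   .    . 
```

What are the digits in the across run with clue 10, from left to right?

1, 9

17 in 2 cells must be {8,9}; 23 in 3 cells must be {6,8,9}.
The 8 across and the 23 down share only 6, so R3C2 = 6.
R3C1 = 8 − 6 = 2 completes the 8 across.
Given what's placed, R1C1 must be 9 to fit the 17 across and 12 down.
R1C2 = 17 − 9 = 8 completes the 17 across.
R2C1 = 12 − 11 = 1 completes the 12 down.
R2C2 = 10 − 1 = 9 completes the 10 across.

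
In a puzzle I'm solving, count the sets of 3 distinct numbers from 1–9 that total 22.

3 distinct digits from 1–9 sum between 6 and 24.
Enumerating: {5,8,9}, {6,7,9}.

2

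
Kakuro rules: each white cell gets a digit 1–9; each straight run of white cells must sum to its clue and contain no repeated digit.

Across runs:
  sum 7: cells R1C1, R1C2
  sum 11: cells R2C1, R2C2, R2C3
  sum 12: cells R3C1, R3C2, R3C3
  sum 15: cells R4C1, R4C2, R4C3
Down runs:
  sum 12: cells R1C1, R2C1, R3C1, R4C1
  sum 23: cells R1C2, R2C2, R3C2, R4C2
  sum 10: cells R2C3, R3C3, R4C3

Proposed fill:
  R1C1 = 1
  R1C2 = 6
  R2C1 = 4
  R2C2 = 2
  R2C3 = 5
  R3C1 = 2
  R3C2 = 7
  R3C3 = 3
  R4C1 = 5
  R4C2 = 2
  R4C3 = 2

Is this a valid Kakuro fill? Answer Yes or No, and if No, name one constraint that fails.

No — the across run R4C1–R4C3 sums to 9, not 15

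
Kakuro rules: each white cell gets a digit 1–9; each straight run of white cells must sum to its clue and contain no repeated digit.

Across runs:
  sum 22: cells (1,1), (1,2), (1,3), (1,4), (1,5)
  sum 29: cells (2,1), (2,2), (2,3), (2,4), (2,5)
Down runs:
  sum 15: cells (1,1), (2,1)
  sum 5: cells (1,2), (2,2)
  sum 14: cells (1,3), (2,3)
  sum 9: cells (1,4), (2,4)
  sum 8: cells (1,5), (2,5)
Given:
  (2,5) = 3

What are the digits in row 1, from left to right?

6, 1, 8, 2, 5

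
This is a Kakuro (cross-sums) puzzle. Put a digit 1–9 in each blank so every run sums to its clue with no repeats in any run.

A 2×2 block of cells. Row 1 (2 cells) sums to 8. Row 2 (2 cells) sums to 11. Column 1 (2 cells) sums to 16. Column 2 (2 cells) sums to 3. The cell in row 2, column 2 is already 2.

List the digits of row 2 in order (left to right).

9 2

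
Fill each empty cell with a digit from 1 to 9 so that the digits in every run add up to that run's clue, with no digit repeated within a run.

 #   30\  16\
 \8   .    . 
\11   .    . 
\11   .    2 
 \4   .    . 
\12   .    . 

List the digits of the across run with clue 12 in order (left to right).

8, 4

4 in 2 cells must be {1,3}; 16 in 5 cells must be {1,2,3,4,6}.
R3C1 = 11 − 2 = 9 completes the 11 across.
Nothing is forced directly, so branch on R5C2, whose candidates are 3 or 4. If R5C2 = 3: that forces R4C2 = 1, after which R5C1 would have to be in {9} for the 12 across but in {1,2,3,4,5,6,7,8} for the 30 down — contradiction. So R5C2 = 4.
R5C1 = 12 − 4 = 8 completes the 12 across.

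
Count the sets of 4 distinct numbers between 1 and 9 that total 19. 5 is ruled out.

4 distinct digits from 1–9 sum between 10 and 30.
Dropping sets that contain 5.
Enumerating: {1,2,7,9}, {1,3,6,9}, {1,3,7,8}, {1,4,6,8}, {2,3,6,8}, {2,4,6,7}.

6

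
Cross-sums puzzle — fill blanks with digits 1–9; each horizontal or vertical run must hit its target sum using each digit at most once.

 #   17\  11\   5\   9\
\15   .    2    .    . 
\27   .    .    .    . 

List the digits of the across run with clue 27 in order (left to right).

17 in 2 cells must be {8,9}.
R2C2 = 11 − 2 = 9 completes the 11 down.
R2C1 = 8: the only remaining digit allowed by both the 27 across and the 17 down.
R1C1 = 17 − 8 = 9 completes the 17 down.
No cell is forced outright now. R2C3 can only be 3 or 4 (the digits allowed by both its 27 across and its 5 down). If R2C3 = 3: then R1C3 would have to be in {1,3} for the 15 across but in {2} for the 5 down — contradiction. So R2C3 = 4.
R1C3 = 5 − 4 = 1 completes the 5 down.
R1C4 = 15 − 12 = 3 completes the 15 across.
R2C4 = 27 − 21 = 6 completes the 27 across.

8 9 4 6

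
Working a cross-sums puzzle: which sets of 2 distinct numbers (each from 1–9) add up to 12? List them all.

2 distinct digits from 1–9 sum between 3 and 17.

{3,9}; {4,8}; {5,7}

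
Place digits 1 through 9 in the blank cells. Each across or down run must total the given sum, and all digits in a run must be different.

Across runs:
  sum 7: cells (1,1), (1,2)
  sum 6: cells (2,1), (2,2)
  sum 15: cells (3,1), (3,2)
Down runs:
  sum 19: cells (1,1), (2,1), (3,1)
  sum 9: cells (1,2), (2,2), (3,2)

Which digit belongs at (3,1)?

The 15 across and the 9 down share only 6, so (3,2) = 6.
(3,1) = 15 − 6 = 9 completes the 15 across.
Nothing is forced directly, so branch on (1,2), whose candidates are 1 or 2. If (1,2) = 2: then (1,1) would have to be in {5} for the 7 across but in {2,3,4,6,7,8} for the 19 down — contradiction. So (1,2) = 1.
(1,1) = 7 − 1 = 6 completes the 7 across.
(2,1) = 19 − 15 = 4 completes the 19 down.
(2,2) = 6 − 4 = 2 completes the 6 across.

9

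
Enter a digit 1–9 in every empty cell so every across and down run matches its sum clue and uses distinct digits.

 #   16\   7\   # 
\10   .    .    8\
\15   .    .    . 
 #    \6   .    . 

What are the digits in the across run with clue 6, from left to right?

16 in 2 cells must be {7,9}; 7 in 3 cells must be {1,2,4}.
Nothing is forced directly, so branch on R1C1, whose candidates are 7 or 9. If R1C1 = 7: then R1C2 would have to be in {3} for the 10 across but in {1,2,4} for the 7 down — contradiction. So R1C1 = 9.
R1C2 = 10 − 9 = 1 completes the 10 across.
R2C1 = 16 − 9 = 7 completes the 16 down.
R2C2 = 2: the only remaining digit allowed by both the 15 across and the 7 down.
R2C3 = 15 − 9 = 6 completes the 15 across.
R3C2 = 7 − 3 = 4 completes the 7 down.
R3C3 = 6 − 4 = 2 completes the 6 across.

4, 2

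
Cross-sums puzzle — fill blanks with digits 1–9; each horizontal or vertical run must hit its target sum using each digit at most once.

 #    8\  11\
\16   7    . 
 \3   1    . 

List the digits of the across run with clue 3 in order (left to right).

1 2

16 in 2 cells must be {7,9}; 3 in 2 cells must be {1,2}.
R1C2 = 16 − 7 = 9 completes the 16 across.
R2C2 = 3 − 1 = 2 completes the 3 across.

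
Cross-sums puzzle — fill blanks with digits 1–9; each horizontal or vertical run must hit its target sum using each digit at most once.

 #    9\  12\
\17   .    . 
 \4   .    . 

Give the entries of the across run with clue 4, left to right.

1, 3

17 in 2 cells must be {8,9}; 4 in 2 cells must be {1,3}.
The 17 across and the 9 down share only 8, so R1C1 = 8.
R1C2 = 17 − 8 = 9 completes the 17 across.
R2C1 = 9 − 8 = 1 completes the 9 down.
R2C2 = 4 − 1 = 3 completes the 4 across.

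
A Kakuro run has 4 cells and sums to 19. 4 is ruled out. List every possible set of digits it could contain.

{1,2,7,9}; {1,3,6,9}; {1,3,7,8}; {1,5,6,7}; {2,3,5,9}; {2,3,6,8}

4 distinct digits from 1–9 sum between 10 and 30.
Dropping sets that contain 4.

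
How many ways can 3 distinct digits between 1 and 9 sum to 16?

8

3 distinct digits from 1–9 sum between 6 and 24.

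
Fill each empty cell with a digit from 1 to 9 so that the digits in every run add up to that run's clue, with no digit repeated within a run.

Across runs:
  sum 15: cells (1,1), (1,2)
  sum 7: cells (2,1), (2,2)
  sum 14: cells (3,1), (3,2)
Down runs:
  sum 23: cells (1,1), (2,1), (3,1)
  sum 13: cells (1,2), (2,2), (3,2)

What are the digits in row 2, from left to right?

6, 1

23 in 3 cells must be {6,8,9}.
The 7 across and the 23 down share only 6, so (2,1) = 6.
(2,2) = 7 − 6 = 1 completes the 7 across.
Nothing is forced directly, so branch on (1,1), whose candidates are 8 or 9. If (1,1) = 9: then (1,2) would have to be in {6} for the 15 across but in {3,4,5,7,8,9} for the 13 down — contradiction. So (1,1) = 8.
(1,2) = 15 − 8 = 7 completes the 15 across.
(3,1) = 23 − 14 = 9 completes the 23 down.
(3,2) = 14 − 9 = 5 completes the 14 across.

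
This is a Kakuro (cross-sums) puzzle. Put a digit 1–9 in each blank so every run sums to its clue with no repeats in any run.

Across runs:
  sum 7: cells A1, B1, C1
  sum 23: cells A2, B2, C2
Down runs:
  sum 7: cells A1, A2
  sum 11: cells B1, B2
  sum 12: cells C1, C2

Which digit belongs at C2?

8

7 in 3 cells must be {1,2,4}; 23 in 3 cells must be {6,8,9}.
The 7 across and the 12 down share only 4, so C1 = 4.
The 23 across and the 7 down share only 6, so A2 = 6.
C2 = 12 − 4 = 8 completes the 12 down.
A1 = 7 − 6 = 1 completes the 7 down.
B1 = 7 − 5 = 2 completes the 7 across.
B2 = 23 − 14 = 9 completes the 23 across.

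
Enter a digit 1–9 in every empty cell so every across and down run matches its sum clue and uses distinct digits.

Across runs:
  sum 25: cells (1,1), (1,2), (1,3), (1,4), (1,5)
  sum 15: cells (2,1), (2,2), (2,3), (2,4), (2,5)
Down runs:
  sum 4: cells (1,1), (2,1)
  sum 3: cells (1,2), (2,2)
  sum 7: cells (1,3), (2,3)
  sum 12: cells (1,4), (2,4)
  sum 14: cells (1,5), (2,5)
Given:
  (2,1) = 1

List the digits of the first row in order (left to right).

15 in 5 cells must be {1,2,3,4,5}; 4 in 2 cells must be {1,3}; 3 in 2 cells must be {1,2}.
(1,1) = 4 − 1 = 3 completes the 4 down.
(2,2) = 2: the only remaining digit allowed by both the 15 across and the 3 down.
(2,5) = 5: the only remaining digit allowed by both the 15 across and the 14 down.
(1,2) = 3 − 2 = 1 completes the 3 down.
(1,5) = 14 − 5 = 9 completes the 14 down.
No cell is forced outright now. (2,3) can only be 3 or 4 (the digits allowed by both its 15 across and its 7 down). If (2,3) = 4: then (1,3) would have to be in {4,5,7,8} for the 25 across but in {3} for the 7 down — contradiction. So (2,3) = 3.
(1,3) = 7 − 3 = 4 completes the 7 down.
(1,4) = 25 − 17 = 8 completes the 25 across.

3, 1, 4, 8, 9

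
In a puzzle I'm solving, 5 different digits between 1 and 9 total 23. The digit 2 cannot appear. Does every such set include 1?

Every partition of 23 into 5 distinct digits under that restriction includes 1: {1,3,4,6,9}, {1,3,4,7,8}, {1,3,5,6,8}, {1,4,5,6,7}.

Yes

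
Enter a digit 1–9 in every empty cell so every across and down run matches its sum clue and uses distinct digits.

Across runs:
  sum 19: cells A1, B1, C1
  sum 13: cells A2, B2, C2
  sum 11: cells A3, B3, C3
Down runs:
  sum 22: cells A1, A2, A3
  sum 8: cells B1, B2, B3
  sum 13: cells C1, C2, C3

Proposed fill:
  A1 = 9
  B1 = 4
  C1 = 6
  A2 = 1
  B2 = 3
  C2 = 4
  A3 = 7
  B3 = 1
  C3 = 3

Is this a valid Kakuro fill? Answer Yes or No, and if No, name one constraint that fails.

No — the across run A2–C2 sums to 8, not 13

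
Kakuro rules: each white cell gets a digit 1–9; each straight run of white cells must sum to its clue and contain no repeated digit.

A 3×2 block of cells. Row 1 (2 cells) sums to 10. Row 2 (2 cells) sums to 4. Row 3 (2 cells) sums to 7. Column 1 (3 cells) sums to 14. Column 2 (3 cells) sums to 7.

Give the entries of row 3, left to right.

4 in 2 cells must be {1,3}; 7 in 3 cells must be {1,2,4}.
The 4 across and the 7 down share only 1, so (2,2) = 1.
(2,1) = 4 − 1 = 3 completes the 4 across.
Nothing is forced directly, so branch on (1,2), whose candidates are 2 or 4. If (1,2) = 2: then (1,1) would have to be in {8} for the 10 across but in {2,4,5,6,7,9} for the 14 down — contradiction. So (1,2) = 4.
(1,1) = 10 − 4 = 6 completes the 10 across.
(3,1) = 14 − 9 = 5 completes the 14 down.
(3,2) = 7 − 5 = 2 completes the 7 across.

5 2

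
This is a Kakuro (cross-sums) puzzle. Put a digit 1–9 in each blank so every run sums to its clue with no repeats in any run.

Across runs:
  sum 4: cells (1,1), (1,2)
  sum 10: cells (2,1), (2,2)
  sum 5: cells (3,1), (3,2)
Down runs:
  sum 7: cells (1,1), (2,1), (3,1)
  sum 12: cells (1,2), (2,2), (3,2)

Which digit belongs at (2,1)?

4 in 2 cells must be {1,3}; 7 in 3 cells must be {1,2,4}.
The 4 across and the 7 down share only 1, so (1,1) = 1.
(1,2) = 4 − 1 = 3 completes the 4 across.
Nothing is forced directly, so branch on (2,1), whose candidates are 2 or 4. If (2,1) = 4: then (2,2) would have to be in {6} for the 10 across but in {1,2,4,5,7,8} for the 12 down — contradiction. So (2,1) = 2.
(2,2) = 10 − 2 = 8 completes the 10 across.
(3,1) = 7 − 3 = 4 completes the 7 down.
(3,2) = 5 − 4 = 1 completes the 5 across.

2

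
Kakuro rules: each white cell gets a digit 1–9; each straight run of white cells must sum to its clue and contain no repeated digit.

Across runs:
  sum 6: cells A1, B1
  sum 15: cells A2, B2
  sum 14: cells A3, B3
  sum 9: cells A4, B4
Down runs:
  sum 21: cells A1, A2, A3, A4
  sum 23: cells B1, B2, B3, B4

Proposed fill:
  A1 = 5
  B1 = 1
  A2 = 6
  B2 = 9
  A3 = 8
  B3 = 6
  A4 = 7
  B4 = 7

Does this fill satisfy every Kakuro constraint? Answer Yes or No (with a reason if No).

No — the down run A1–A4 sums to 26, not 21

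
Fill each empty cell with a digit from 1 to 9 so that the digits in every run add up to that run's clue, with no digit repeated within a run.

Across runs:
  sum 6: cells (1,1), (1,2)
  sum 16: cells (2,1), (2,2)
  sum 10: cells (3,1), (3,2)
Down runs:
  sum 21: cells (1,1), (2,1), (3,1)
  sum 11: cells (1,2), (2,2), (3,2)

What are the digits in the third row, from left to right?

7, 3

16 in 2 cells must be {7,9}.
The 16 across and the 11 down share only 7, so (2,2) = 7.
Given what's placed, (1,2) must be 1 to fit the 6 across and 11 down.
(2,1) = 16 − 7 = 9 completes the 16 across.
(3,2) = 11 − 8 = 3 completes the 11 down.
(1,1) = 6 − 1 = 5 completes the 6 across.
(3,1) = 10 − 3 = 7 completes the 10 across.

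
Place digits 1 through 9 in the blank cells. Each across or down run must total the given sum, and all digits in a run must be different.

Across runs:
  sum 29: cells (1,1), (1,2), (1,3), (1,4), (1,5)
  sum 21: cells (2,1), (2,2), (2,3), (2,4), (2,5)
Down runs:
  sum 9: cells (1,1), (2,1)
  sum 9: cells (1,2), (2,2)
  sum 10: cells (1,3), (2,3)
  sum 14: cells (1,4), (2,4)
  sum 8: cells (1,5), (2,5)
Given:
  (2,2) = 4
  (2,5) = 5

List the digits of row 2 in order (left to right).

1 4 3 8 5

(1,2) = 9 − 4 = 5 completes the 9 down.
(1,5) = 8 − 5 = 3 completes the 8 down.
No cell is forced outright now. (2,4) can only be 8 or 9 (the digits allowed by both its 21 across and its 14 down). If (2,4) = 9: then (1,4) would have to be in {4,6,7,8,9} for the 29 across but in {5} for the 14 down — contradiction. So (2,4) = 8.
(1,4) = 14 − 8 = 6 completes the 14 down.
No cell is forced outright now. (2,1) can only be 1 or 3 (the digits allowed by both its 21 across and its 9 down). If (2,1) = 3: then (1,1) would have to be in {7,8} for the 29 across but in {6} for the 9 down — contradiction. So (2,1) = 1.
(1,1) = 9 − 1 = 8 completes the 9 down.
(1,3) = 29 − 22 = 7 completes the 29 across.
(2,3) = 21 − 18 = 3 completes the 21 across.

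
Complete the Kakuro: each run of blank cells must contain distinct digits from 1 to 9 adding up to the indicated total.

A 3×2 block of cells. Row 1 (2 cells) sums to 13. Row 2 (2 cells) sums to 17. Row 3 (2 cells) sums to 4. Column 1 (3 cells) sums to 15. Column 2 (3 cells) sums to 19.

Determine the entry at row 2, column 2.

9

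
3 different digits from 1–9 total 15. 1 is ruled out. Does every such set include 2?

No

Counterexample: {3,4,8} sums to 15 under that restriction without using 2.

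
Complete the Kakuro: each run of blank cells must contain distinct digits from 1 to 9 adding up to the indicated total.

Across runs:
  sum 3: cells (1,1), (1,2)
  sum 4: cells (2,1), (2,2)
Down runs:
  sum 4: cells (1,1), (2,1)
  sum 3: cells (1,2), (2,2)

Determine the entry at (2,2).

1

3 in 2 cells must be {1,2}; 4 in 2 cells must be {1,3}.
The 3 across and the 4 down share only 1, so (1,1) = 1.
(1,2) = 3 − 1 = 2 completes the 3 across.
(2,1) = 4 − 1 = 3 completes the 4 down.
(2,2) = 4 − 3 = 1 completes the 4 across.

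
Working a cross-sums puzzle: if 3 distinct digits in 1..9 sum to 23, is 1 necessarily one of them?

The only way to make 23 from 3 distinct digits is {6,8,9}, which does not contain 1.

No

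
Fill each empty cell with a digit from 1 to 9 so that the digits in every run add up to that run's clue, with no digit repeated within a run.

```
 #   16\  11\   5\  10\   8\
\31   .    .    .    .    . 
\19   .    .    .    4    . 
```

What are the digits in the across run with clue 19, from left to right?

16 in 2 cells must be {7,9}.
R1C4 = 10 − 4 = 6 completes the 10 down.
Nothing is forced directly, so branch on R1C3, whose candidates are 1 or 3 or 4. If R1C3 = 1: that forces R1C5 = 7, after which R2C3 would have to be in {1,2,3,5,6,7,9} for the 19 across but in {4} for the 5 down — contradiction. If R1C3 = 3: that forces R1C1 = 9, R1C5 = 5, R2C1 = 7, R2C3 = 2, after which R2C5 would have to be in {1,5} for the 19 across but in {3} for the 8 down — contradiction. So R1C3 = 4.
R2C3 = 5 − 4 = 1 completes the 5 down.
Nothing is forced directly, so branch on R1C5, whose candidates are 5 or 7. If R1C5 = 7: that forces R1C1 = 9, R1C2 = 5, R2C1 = 7, after which R2C2 would have to be in {2,5} for the 19 across but in {6} for the 11 down — contradiction. So R1C5 = 5.
R2C5 = 8 − 5 = 3 completes the 8 down.
Given what's placed, R2C1 must be 9 to fit the 19 across and 16 down.
R2C2 = 19 − 17 = 2 completes the 19 across.

9 2 1 4 3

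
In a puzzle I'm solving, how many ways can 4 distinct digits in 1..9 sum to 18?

11

4 distinct digits from 1–9 sum between 10 and 30.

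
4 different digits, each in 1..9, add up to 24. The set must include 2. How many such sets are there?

2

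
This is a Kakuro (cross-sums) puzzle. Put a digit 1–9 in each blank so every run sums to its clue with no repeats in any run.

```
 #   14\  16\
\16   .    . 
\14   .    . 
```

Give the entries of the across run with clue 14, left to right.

16 in 2 cells must be {7,9}.
The 16 across and the 14 down share only 9, so R1C1 = 9.
R1C2 = 16 − 9 = 7 completes the 16 across.
R2C1 = 14 − 9 = 5 completes the 14 down.
R2C2 = 14 − 5 = 9 completes the 14 across.

5 9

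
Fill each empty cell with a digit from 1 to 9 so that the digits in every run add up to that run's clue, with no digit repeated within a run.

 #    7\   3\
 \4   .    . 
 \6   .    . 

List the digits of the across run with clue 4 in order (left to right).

3 1

4 in 2 cells must be {1,3}; 3 in 2 cells must be {1,2}.
The 4 across and the 3 down share only 1, so R1C2 = 1.
R2C2 = 3 − 1 = 2 completes the 3 down.
R1C1 = 4 − 1 = 3 completes the 4 across.
R2C1 = 6 − 2 = 4 completes the 6 across.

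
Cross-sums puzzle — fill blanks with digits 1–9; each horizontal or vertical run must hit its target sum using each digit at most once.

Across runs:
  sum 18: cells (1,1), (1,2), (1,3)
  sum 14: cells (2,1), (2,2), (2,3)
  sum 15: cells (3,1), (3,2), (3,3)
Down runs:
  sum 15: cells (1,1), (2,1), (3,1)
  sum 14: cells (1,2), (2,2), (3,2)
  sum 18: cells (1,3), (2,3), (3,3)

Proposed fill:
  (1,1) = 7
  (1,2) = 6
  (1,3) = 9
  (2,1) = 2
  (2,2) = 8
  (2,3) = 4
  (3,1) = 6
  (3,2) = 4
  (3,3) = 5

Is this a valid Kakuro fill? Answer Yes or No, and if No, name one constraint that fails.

No — the down run (1,2)–(3,2) sums to 18, not 14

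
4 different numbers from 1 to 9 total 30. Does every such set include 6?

The only way to make 30 from 4 distinct digits is {6,7,8,9}, which contains 6.

Yes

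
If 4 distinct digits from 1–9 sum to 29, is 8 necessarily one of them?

The only way to make 29 from 4 distinct digits is {5,7,8,9}, which contains 8.

Yes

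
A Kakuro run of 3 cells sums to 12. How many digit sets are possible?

7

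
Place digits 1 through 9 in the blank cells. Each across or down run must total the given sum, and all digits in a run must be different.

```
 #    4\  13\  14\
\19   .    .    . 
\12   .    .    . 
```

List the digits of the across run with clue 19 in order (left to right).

3, 7, 9

4 in 2 cells must be {1,3}.
The 19 across and the 4 down share only 3, so R1C1 = 3.
Given what's placed, R1C3 must be 9 to fit the 19 across and 14 down.
R2C1 = 4 − 3 = 1 completes the 4 down.
R2C3 = 14 − 9 = 5 completes the 14 down.
R1C2 = 19 − 12 = 7 completes the 19 across.
R2C2 = 12 − 6 = 6 completes the 12 across.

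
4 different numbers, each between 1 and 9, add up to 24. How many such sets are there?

4 distinct digits from 1–9 sum between 10 and 30.

8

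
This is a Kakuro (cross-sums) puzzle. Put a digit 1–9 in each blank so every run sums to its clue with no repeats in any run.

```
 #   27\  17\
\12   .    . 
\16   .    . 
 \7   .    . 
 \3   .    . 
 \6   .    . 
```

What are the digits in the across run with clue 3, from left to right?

16 in 2 cells must be {7,9}; 3 in 2 cells must be {1,2}.
Only 7 fits R2C2 under both its across sum 16 and down sum 17.
R2C1 = 16 − 7 = 9 completes the 16 across.
Nothing is forced directly, so branch on R1C2, whose candidates are 3 or 4. If R1C2 = 3: then R1C1 would have to be in {9} for the 12 across but in {1,2,3,4,5,6,7,8} for the 27 down — contradiction. So R1C2 = 4.
R1C1 = 12 − 4 = 8 completes the 12 across.
No cell is forced outright now. R4C1 can only be 1 or 2 (the digits allowed by both its 3 across and its 27 down). If R4C1 = 2: that forces R4C2 = 1, R5C2 = 2, R3C2 = 3, after which R5C1 would have to be in {4} for the 6 across but in {1,3,5,7} for the 27 down — contradiction. So R4C1 = 1.
R4C2 = 3 − 1 = 2 completes the 3 across.

1 2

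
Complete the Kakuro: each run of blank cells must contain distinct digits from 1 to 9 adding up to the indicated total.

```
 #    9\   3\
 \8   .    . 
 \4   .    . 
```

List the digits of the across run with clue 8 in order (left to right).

6, 2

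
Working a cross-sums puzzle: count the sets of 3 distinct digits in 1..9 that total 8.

3 distinct digits from 1–9 sum between 6 and 24.
Enumerating: {1,2,5}, {1,3,4}.

2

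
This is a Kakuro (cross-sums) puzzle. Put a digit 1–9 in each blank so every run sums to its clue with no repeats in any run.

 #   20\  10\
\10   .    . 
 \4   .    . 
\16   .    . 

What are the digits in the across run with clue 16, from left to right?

4 in 2 cells must be {1,3}; 16 in 2 cells must be {7,9}.
The 4 across and the 20 down share only 3, so R2C1 = 3.
R2C2 = 4 − 3 = 1 completes the 4 across.
Given what's placed, R3C1 must be 9 to fit the 16 across and 20 down.
R3C2 = 16 − 9 = 7 completes the 16 across.
R1C1 = 20 − 12 = 8 completes the 20 down.
R1C2 = 10 − 8 = 2 completes the 10 across.

9, 7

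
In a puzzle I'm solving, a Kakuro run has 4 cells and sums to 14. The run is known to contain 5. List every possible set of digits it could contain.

{1,2,5,6}; {2,3,4,5}

4 distinct digits from 1–9 sum between 10 and 30.
Keeping only sets containing 5.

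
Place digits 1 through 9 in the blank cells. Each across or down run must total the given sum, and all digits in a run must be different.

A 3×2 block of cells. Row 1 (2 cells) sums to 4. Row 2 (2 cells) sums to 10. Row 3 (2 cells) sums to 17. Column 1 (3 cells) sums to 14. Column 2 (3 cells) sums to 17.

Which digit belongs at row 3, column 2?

8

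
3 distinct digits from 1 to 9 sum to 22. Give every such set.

3 distinct digits from 1–9 sum between 6 and 24.

{5,8,9}; {6,7,9}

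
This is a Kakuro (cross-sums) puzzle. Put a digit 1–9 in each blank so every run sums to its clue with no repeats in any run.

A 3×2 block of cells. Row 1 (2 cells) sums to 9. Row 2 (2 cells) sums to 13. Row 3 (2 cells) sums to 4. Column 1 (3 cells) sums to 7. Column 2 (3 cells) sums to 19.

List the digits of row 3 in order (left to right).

1 3

4 in 2 cells must be {1,3}; 7 in 3 cells must be {1,2,4}.
The 13 across and the 7 down share only 4, so (2,1) = 4.
(2,2) = 13 − 4 = 9 completes the 13 across.
Given what's placed, (3,1) must be 1 to fit the 4 across and 7 down.
(3,2) = 4 − 1 = 3 completes the 4 across.
(1,1) = 7 − 5 = 2 completes the 7 down.
(1,2) = 9 − 2 = 7 completes the 9 across.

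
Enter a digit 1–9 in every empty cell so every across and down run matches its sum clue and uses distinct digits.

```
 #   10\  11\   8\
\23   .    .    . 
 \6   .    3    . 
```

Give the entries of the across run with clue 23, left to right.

9, 8, 6

23 in 3 cells must be {6,8,9}; 6 in 3 cells must be {1,2,3}.
R1C2 = 11 − 3 = 8 completes the 11 down.
Given what's placed, R1C3 must be 6 to fit the 23 across and 8 down.
R2C3 = 8 − 6 = 2 completes the 8 down.
R1C1 = 23 − 14 = 9 completes the 23 across.
R2C1 = 6 − 5 = 1 completes the 6 across.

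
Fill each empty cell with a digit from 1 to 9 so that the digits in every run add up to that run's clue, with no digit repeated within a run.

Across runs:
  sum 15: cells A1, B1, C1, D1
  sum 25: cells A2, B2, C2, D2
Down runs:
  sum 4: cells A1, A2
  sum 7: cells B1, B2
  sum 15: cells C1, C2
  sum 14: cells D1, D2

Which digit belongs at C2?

8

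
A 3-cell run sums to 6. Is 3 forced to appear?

Yes

The only way to make 6 from 3 distinct digits is {1,2,3}, which contains 3.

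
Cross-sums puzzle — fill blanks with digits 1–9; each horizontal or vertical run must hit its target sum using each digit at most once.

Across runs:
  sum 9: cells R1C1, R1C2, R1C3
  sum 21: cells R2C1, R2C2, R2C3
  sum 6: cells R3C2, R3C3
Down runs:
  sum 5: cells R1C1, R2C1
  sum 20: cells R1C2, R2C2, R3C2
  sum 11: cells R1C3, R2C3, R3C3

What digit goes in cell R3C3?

1

Only 4 fits R2C1 under both its across sum 21 and down sum 5.
Given what's placed, R2C3 must be 8 to fit the 21 across and 11 down.
R1C1 = 5 − 4 = 1 completes the 5 down.
R1C3 = 2: the only remaining digit allowed by both the 9 across and the 11 down.
R2C2 = 21 − 12 = 9 completes the 21 across.
R3C3 = 11 − 10 = 1 completes the 11 down.
R1C2 = 9 − 3 = 6 completes the 9 across.
R3C2 = 6 − 1 = 5 completes the 6 across.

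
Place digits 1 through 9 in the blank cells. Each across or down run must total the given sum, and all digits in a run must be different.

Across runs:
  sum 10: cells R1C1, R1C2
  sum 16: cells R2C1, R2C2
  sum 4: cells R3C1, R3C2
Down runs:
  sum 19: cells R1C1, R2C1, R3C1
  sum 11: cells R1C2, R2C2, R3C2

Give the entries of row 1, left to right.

7 3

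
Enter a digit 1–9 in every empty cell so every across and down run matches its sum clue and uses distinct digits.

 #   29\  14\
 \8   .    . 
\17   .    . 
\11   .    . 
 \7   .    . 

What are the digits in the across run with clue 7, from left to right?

5 2

17 in 2 cells must be {8,9}; 29 in 4 cells must be {5,7,8,9}.
Only 8 fits R2C2 under both its across sum 17 and down sum 14.
The 7 across and the 29 down share only 5, so R4C1 = 5.
R4C2 = 7 − 5 = 2 completes the 7 across.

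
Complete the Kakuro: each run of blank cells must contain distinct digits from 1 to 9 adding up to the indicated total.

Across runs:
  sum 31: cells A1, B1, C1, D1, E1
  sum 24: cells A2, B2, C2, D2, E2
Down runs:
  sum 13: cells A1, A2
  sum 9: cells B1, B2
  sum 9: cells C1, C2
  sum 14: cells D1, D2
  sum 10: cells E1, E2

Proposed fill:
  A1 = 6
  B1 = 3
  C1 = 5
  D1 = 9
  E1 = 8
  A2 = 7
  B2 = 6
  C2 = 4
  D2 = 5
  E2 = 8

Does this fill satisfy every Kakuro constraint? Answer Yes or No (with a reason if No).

No — the down run E1–E2 sums to 16, not 10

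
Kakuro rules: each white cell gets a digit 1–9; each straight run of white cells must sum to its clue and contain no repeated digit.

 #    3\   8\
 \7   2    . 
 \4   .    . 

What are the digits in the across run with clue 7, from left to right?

2 5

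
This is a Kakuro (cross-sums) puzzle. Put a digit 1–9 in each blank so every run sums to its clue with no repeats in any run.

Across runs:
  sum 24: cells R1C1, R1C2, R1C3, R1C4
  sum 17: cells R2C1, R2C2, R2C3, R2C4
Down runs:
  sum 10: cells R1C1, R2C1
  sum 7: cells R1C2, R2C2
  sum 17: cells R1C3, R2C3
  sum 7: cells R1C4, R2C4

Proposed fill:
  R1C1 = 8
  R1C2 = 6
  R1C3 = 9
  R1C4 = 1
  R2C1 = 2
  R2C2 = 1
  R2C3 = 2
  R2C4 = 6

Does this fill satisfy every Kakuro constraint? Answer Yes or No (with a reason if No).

No — the across run R2C1–R2C4 sums to 11, not 17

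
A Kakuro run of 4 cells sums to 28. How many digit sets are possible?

2

4 distinct digits from 1–9 sum between 10 and 30.
Enumerating: {4,7,8,9}, {5,6,8,9}.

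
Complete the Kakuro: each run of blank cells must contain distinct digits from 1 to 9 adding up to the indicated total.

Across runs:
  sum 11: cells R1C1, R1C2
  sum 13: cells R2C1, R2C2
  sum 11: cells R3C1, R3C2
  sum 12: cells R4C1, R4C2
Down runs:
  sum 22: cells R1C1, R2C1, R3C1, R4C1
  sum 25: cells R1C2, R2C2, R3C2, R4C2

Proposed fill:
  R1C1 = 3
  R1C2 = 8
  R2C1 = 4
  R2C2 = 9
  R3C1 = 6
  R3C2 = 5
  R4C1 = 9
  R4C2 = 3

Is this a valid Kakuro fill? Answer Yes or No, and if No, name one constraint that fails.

Across: 3+8=11; 4+9=13; 6+5=11; 9+3=12. Down: 3+4+6+9=22; 8+9+5+3=25. No digit repeats within any run.

Yes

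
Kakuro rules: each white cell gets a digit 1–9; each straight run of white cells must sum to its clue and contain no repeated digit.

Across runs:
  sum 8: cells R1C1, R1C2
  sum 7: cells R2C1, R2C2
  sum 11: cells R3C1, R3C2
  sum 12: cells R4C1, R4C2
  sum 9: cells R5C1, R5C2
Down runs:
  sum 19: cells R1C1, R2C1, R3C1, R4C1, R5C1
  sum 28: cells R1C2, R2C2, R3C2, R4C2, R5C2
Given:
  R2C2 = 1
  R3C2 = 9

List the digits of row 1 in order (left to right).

1 7

R2C1 = 7 − 1 = 6 completes the 7 across.
R3C1 = 11 − 9 = 2 completes the 11 across.
No cell is forced outright now. R4C1 can only be 3 or 7 (the digits allowed by both its 12 across and its 19 down). If R4C1 = 3: then R4C2 would have to be in {9} for the 12 across but in {3,4,5,6,7,8} for the 28 down — contradiction. So R4C1 = 7.
R4C2 = 12 − 7 = 5 completes the 12 across.
Nothing is forced directly, so branch on R1C1, whose candidates are 1 or 3. If R1C1 = 3: then R1C2 would have to be in {5} for the 8 across but in {6,7} for the 28 down — contradiction. So R1C1 = 1.
R1C2 = 8 − 1 = 7 completes the 8 across.
R5C1 = 19 − 16 = 3 completes the 19 down.
R5C2 = 9 − 3 = 6 completes the 9 across.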